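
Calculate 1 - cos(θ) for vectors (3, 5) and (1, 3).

With u = (3, 5), v = (1, 3):
u·v = 3·1 + 5·3 = 3 + 15 = 18.
|u| = √(3² + 5²) = √34, |v| = √(1² + 3²) = √10, so |u||v| = √(34·10) = √340.
cos θ = (u·v)/(|u||v|) = 18/√340 ≈ 0.9762
Cosine distance = 1 - cos θ ≈ 1 - 0.9762 = 0.0238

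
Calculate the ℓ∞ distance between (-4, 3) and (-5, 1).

max(|x_i - y_i|) = max(|-4 - (-5)|, |3 - 1|) = max(1, 2) = 2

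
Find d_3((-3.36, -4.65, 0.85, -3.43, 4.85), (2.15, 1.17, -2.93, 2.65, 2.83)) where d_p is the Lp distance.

(Σ|x_i - y_i|^3)^(1/3) = (|-3.36 - 2.15|^3 + |-4.65 - 1.17|^3 + |0.85 - (-2.93)|^3 + |-3.43 - 2.65|^3 + |4.85 - 2.83|^3)^(1/3)
= (5.51^3 + 5.82^3 + 3.78^3 + 6.08^3 + 2.02^3)^(1/3) ≈ (167.2842 + 197.1374 + 54.0102 + 224.7557 + 8.2424)^(1/3) = (651.4299)^(1/3) ≈ 8.6687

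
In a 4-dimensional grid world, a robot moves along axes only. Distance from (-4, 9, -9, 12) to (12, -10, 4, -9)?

Σ|x_i - y_i| = |-4 - 12| + |9 - (-10)| + |-9 - 4| + |12 - (-9)| = 16 + 19 + 13 + 21 = 69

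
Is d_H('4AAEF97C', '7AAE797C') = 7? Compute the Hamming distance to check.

Differing positions: 1, 5. Hamming distance = 2, so the claim that d_H = 7 is false.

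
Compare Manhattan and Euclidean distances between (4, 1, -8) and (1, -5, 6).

L1 = |4 - 1| + |1 - (-5)| + |-8 - 6| = 3 + 6 + 14 = 23
L2 = √(3² + 6² + 14²) = √241 ≈ 15.5242
L1 ≥ L2 always (equality iff movement is along one axis); L1 > L2 here.
Ratio L1/L2 = 23/√241 ≈ 1.4816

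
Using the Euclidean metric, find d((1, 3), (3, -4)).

√(Σ(x_i - y_i)²) = √((1 - 3)² + (3 - (-4))²)
= √((-2)² + 7²) = √(4 + 49) = √53 ≈ 7.2801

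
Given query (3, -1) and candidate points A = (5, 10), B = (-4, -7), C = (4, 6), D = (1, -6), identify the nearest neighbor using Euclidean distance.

Distances: d(A) ≈ 11.1803, d(B) ≈ 9.2195, d(C) ≈ 7.0711, d(D) ≈ 5.3852. Nearest: D = (1, -6) with distance 5.3852.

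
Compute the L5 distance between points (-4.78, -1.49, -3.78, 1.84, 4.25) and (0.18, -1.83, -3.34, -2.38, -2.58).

(Σ|x_i - y_i|^5)^(1/5) = (|-4.78 - 0.18|^5 + |-1.49 - (-1.83)|^5 + |-3.78 - (-3.34)|^5 + |1.84 - (-2.38)|^5 + |4.25 - (-2.58)|^5)^(1/5)
= (4.96^5 + 0.34^5 + 0.44^5 + 4.22^5 + 6.83^5)^(1/5) ≈ (3001.9841 + 0.0045 + 0.0165 + 1338.327 + 14862.8987)^(1/5) = (19203.2308)^(1/5) ≈ 7.1891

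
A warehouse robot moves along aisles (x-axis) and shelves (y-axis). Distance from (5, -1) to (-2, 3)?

Σ|x_i - y_i| = |5 - (-2)| + |-1 - 3| = 7 + 4 = 11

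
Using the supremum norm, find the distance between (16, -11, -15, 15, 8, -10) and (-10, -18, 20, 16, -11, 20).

max(|x_i - y_i|) = max(|16 - (-10)|, |-11 - (-18)|, |-15 - 20|, |15 - 16|, |8 - (-11)|, |-10 - 20|) = max(26, 7, 35, 1, 19, 30) = 35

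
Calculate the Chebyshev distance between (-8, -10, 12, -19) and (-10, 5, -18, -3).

max(|x_i - y_i|) = max(|-8 - (-10)|, |-10 - 5|, |12 - (-18)|, |-19 - (-3)|) = max(2, 15, 30, 16) = 30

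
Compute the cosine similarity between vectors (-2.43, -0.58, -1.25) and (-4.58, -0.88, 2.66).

With u = (-2.43, -0.58, -1.25), v = (-4.58, -0.88, 2.66):
u·v = (-2.43)·(-4.58) + (-0.58)·(-0.88) + (-1.25)·2.66 = 11.1294 + 0.5104 + (-3.325) = 8.3148.
|u| = √((-2.43)² + (-0.58)² + (-1.25)²) = √(5.9049 + 0.3364 + 1.5625) = √7.8038, |v| = √((-4.58)² + (-0.88)² + 2.66²) = √(20.9764 + 0.7744 + 7.0756) = √28.8264.
cos θ = (u·v)/(|u||v|) = 8.3148/(√7.8038·√28.8264) ≈ 0.5544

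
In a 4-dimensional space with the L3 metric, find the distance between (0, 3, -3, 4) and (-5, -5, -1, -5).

(Σ|x_i - y_i|^3)^(1/3) = (|0 - (-5)|^3 + |3 - (-5)|^3 + |-3 - (-1)|^3 + |4 - (-5)|^3)^(1/3)
= (5^3 + 8^3 + 2^3 + 9^3)^(1/3) = (125 + 512 + 8 + 729)^(1/3) = (1374)^(1/3) ≈ 11.1172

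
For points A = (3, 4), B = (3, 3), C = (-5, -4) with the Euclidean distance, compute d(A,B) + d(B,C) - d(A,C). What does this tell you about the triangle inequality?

d(A,B) = √(0² + 1²) = √1 = 1, d(B,C) = √(8² + 7²) = √113 ≈ 10.6301, d(A,C) = √(8² + 8²) = √128 ≈ 11.3137.
d(A,B) + d(B,C) - d(A,C) = 1 + 10.6301 - 11.3137 = 11.6301 - 11.3137 = 0.3164 (to 4 decimal places). This is ≥ 0, so the triangle inequality holds for these points.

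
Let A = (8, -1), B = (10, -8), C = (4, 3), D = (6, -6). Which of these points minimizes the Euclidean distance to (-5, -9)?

Distances: d(A) ≈ 15.2643, d(B) ≈ 15.0333, d(C) = 15, d(D) ≈ 11.4018. Nearest: D = (6, -6) with distance 11.4018.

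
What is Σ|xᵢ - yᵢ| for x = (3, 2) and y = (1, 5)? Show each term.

Σ|x_i - y_i| = |3 - 1| + |2 - 5| = 2 + 3 = 5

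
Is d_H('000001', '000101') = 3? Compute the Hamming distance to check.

Differing positions: 4. Hamming distance = 1, so the claim that d_H = 3 is false.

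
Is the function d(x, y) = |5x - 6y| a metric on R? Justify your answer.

No. d fails symmetry: d(6, 2) = |5·6 - 6·2| = |18| = 18, but d(2, 6) = |5·2 - 6·6| = |-26| = 26. Since 18 ≠ 26, d(x,y) ≠ d(y,x) in general.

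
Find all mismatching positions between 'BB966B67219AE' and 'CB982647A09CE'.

Differing positions: 1, 4, 5, 6, 7, 9, 10, 12. Hamming distance = 8.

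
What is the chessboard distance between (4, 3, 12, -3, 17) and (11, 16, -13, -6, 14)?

max(|x_i - y_i|) = max(|4 - 11|, |3 - 16|, |12 - (-13)|, |-3 - (-6)|, |17 - 14|) = max(7, 13, 25, 3, 3) = 25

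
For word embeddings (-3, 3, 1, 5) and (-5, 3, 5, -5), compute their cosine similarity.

With u = (-3, 3, 1, 5), v = (-5, 3, 5, -5):
u·v = (-3)·(-5) + 3·3 + 1·5 + 5·(-5) = 15 + 9 + 5 + (-25) = 4.
|u| = √((-3)² + 3² + 1² + 5²) = √44, |v| = √((-5)² + 3² + 5² + (-5)²) = √84, so |u||v| = √(44·84) = √3696.
cos θ = (u·v)/(|u||v|) = 4/√3696 ≈ 0.0658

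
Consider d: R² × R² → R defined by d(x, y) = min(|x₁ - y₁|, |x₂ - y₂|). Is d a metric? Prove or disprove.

No. d fails identity of indiscernibles: take x = (2, 0) and y = (2, 1). Then d(x,y) = min(|2 - 2|, |0 - 1|) = min(0, 1) = 0, yet x ≠ y.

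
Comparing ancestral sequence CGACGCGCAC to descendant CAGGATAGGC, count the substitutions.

Differing positions: 2, 3, 4, 5, 6, 7, 8, 9. Hamming distance = 8.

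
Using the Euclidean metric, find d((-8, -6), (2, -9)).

√(Σ(x_i - y_i)²) = √((-8 - 2)² + (-6 - (-9))²)
= √((-10)² + 3²) = √(100 + 9) = √109 ≈ 10.4403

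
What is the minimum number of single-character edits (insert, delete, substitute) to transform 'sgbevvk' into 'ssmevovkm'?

Let D[i][j] be the edit distance between the first i characters of 'sgbevvk' and the first j characters of 'ssmevovkm', with D[i][0] = i, D[0][j] = j, and D[i][j] = D[i-1][j-1] if the characters match, else 1 + min(D[i-1][j], D[i][j-1], D[i-1][j-1]). Filling the table (rows: prefixes of 'sgbevvk', columns: prefixes of 'ssmevovkm'):
     ε  s  s  m  e  v  o  v  k  m
  ε  0  1  2  3  4  5  6  7  8  9
  s  1  0  1  2  3  4  5  6  7  8
  g  2  1  1  2  3  4  5  6  7  8
  b  3  2  2  2  3  4  5  6  7  8
  e  4  3  3  3  2  3  4  5  6  7
  v  5  4  4  4  3  2  3  4  5  6
  v  6  5  5  5  4  3  3  3  4  5
  k  7  6  6  6  5  4  4  4  3  4
The bottom-right entry gives D[7][9] = 4, so no sequence of fewer than 4 edits works. Backtracking through the table gives one optimal edit sequence (4 edits):
  sgbevvk → ssbevvk (sub g→s @2)
  ssbevvk → ssmevvk (sub b→m @3)
  ssmevvk → ssmevovk (ins o @6)
  ssmevovk → ssmevovkm (ins m @9)
Edit distance = 4.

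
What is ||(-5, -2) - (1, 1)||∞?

max(|x_i - y_i|) = max(|-5 - 1|, |-2 - 1|) = max(6, 3) = 6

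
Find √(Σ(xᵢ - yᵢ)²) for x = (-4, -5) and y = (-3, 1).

√(Σ(x_i - y_i)²) = √((-4 - (-3))² + (-5 - 1)²)
= √((-1)² + (-6)²) = √(1 + 36) = √37 ≈ 6.0828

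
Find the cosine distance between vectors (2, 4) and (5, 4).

With u = (2, 4), v = (5, 4):
u·v = 2·5 + 4·4 = 10 + 16 = 26.
|u| = √(2² + 4²) = √20, |v| = √(5² + 4²) = √41, so |u||v| = √(20·41) = √820.
cos θ = (u·v)/(|u||v|) = 26/√820 ≈ 0.908
Cosine distance = 1 - cos θ ≈ 1 - 0.908 = 0.092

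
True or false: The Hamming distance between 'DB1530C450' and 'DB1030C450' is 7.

Differing positions: 4. Hamming distance = 1, so the claim that d_H = 7 is false.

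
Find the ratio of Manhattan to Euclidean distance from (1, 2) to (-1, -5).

L1 = |1 - (-1)| + |2 - (-5)| = 2 + 7 = 9
L2 = √(2² + 7²) = √53 ≈ 7.2801
L1 ≥ L2 always (equality iff movement is along one axis); L1 > L2 here.
Ratio L1/L2 = 9/√53 ≈ 1.2362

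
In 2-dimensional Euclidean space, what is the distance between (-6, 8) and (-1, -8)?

√(Σ(x_i - y_i)²) = √((-6 - (-1))² + (8 - (-8))²)
= √((-5)² + 16²) = √(25 + 256) = √281 ≈ 16.7631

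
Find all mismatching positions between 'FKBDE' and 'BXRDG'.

Differing positions: 1, 2, 3, 5. Hamming distance = 4.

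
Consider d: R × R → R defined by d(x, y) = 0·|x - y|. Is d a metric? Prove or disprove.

No. With c = 0, d(x,y) = 0 for all x, y. This fails identity of indiscernibles: d(4, 5) = 0 but 4 ≠ 5.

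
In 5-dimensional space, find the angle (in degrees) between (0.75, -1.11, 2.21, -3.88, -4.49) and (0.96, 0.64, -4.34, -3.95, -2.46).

With u = (0.75, -1.11, 2.21, -3.88, -4.49), v = (0.96, 0.64, -4.34, -3.95, -2.46):
u·v = 0.75·0.96 + (-1.11)·0.64 + 2.21·(-4.34) + (-3.88)·(-3.95) + (-4.49)·(-2.46) = 0.72 + (-0.7104) + (-9.5914) + 15.326 + 11.0454 = 16.7896.
|u| = √(0.75² + (-1.11)² + 2.21² + (-3.88)² + (-4.49)²) = √(0.5625 + 1.2321 + 4.8841 + 15.0544 + 20.1601) = √41.8932, |v| = √(0.96² + 0.64² + (-4.34)² + (-3.95)² + (-2.46)²) = √(0.9216 + 0.4096 + 18.8356 + 15.6025 + 6.0516) = √41.8209.
cos θ = (u·v)/(|u||v|) = 16.7896/(√41.8932·√41.8209) ≈ 0.401118
θ = arccos(0.401118) ≈ 66.35°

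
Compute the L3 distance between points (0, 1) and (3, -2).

(Σ|x_i - y_i|^3)^(1/3) = (|0 - 3|^3 + |1 - (-2)|^3)^(1/3)
= (3^3 + 3^3)^(1/3) = (27 + 27)^(1/3) = (54)^(1/3) ≈ 3.7798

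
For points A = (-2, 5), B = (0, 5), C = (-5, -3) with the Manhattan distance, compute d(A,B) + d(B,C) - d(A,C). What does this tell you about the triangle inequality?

d(A,B) = 2 + 0 = 2, d(B,C) = 5 + 8 = 13, d(A,C) = 3 + 8 = 11.
d(A,B) + d(B,C) - d(A,C) = 2 + 13 - 11 = 15 - 11 = 4. This is ≥ 0, so the triangle inequality holds for these points.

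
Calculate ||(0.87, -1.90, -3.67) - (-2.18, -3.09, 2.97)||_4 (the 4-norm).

(Σ|x_i - y_i|^4)^(1/4) = (|0.87 - (-2.18)|^4 + |-1.9 - (-3.09)|^4 + |-3.67 - 2.97|^4)^(1/4)
= (3.05^4 + 1.19^4 + 6.64^4)^(1/4) ≈ (86.5365 + 2.0053 + 1943.8928)^(1/4) = (2032.4346)^(1/4) ≈ 6.7144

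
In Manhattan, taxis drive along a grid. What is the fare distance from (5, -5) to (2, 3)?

Σ|x_i - y_i| = |5 - 2| + |-5 - 3| = 3 + 8 = 11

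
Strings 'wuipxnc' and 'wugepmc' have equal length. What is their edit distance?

Let D[i][j] be the edit distance between the first i characters of 'wuipxnc' and the first j characters of 'wugepmc', with D[i][0] = i, D[0][j] = j, and D[i][j] = D[i-1][j-1] if the characters match, else 1 + min(D[i-1][j], D[i][j-1], D[i-1][j-1]). Filling the table (rows: prefixes of 'wuipxnc', columns: prefixes of 'wugepmc'):
     ε  w  u  g  e  p  m  c
  ε  0  1  2  3  4  5  6  7
  w  1  0  1  2  3  4  5  6
  u  2  1  0  1  2  3  4  5
  i  3  2  1  1  2  3  4  5
  p  4  3  2  2  2  2  3  4
  x  5  4  3  3  3  3  3  4
  n  6  5  4  4  4  4  4  4
  c  7  6  5  5  5  5  5  4
The bottom-right entry gives D[7][7] = 4, so no sequence of fewer than 4 edits works. Backtracking through the table gives one optimal edit sequence (4 edits):
  wuipxnc → wugpxnc (sub i→g @3)
  wugpxnc → wugexnc (sub p→e @4)
  wugexnc → wugepnc (sub x→p @5)
  wugepnc → wugepmc (sub n→m @6)
Edit distance = 4.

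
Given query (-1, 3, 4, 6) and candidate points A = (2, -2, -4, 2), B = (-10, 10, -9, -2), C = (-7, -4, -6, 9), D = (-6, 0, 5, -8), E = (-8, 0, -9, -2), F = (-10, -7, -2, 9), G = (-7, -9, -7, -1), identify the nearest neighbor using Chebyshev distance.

Distances: d(A) = 8, d(B) = 13, d(C) = 10, d(D) = 14, d(E) = 13, d(F) = 10, d(G) = 12. Nearest: A = (2, -2, -4, 2) with distance 8.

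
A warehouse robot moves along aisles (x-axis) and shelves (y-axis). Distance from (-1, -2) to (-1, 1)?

Σ|x_i - y_i| = |-1 - (-1)| + |-2 - 1| = 0 + 3 = 3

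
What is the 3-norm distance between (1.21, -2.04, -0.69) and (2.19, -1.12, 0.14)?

(Σ|x_i - y_i|^3)^(1/3) = (|1.21 - 2.19|^3 + |-2.04 - (-1.12)|^3 + |-0.69 - 0.14|^3)^(1/3)
= (0.98^3 + 0.92^3 + 0.83^3)^(1/3) ≈ (0.9412 + 0.7787 + 0.5718)^(1/3) = (2.2917)^(1/3) ≈ 1.3184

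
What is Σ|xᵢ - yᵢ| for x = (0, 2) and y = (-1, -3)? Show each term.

Σ|x_i - y_i| = |0 - (-1)| + |2 - (-3)| = 1 + 5 = 6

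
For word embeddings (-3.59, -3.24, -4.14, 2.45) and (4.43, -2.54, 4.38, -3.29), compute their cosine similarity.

With u = (-3.59, -3.24, -4.14, 2.45), v = (4.43, -2.54, 4.38, -3.29):
u·v = (-3.59)·4.43 + (-3.24)·(-2.54) + (-4.14)·4.38 + 2.45·(-3.29) = (-15.9037) + 8.2296 + (-18.1332) + (-8.0605) = -33.8678.
|u| = √((-3.59)² + (-3.24)² + (-4.14)² + 2.45²) = √(12.8881 + 10.4976 + 17.1396 + 6.0025) = √46.5278, |v| = √(4.43² + (-2.54)² + 4.38² + (-3.29)²) = √(19.6249 + 6.4516 + 19.1844 + 10.8241) = √56.085.
cos θ = (u·v)/(|u||v|) = -33.8678/(√46.5278·√56.085) ≈ -0.663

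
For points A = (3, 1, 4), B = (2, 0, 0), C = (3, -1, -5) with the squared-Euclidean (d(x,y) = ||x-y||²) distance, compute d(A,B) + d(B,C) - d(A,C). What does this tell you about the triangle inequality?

d(A,B) = 1² + 1² + 4² = 18, d(B,C) = 1² + 1² + 5² = 27, d(A,C) = 0² + 2² + 9² = 85.
d(A,B) + d(B,C) - d(A,C) = 18 + 27 - 85 = 45 - 85 = -40. This is < 0, so the triangle inequality FAILS for these points (squared-Euclidean is not a metric).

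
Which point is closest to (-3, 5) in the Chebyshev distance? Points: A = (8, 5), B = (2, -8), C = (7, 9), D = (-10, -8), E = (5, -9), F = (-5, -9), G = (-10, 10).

Distances: d(A) = 11, d(B) = 13, d(C) = 10, d(D) = 13, d(E) = 14, d(F) = 14, d(G) = 7. Nearest: G = (-10, 10) with distance 7.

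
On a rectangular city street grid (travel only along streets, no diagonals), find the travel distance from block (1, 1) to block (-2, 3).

Σ|x_i - y_i| = |1 - (-2)| + |1 - 3| = 3 + 2 = 5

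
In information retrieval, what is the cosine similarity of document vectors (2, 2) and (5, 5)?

With u = (2, 2), v = (5, 5):
u·v = 2·5 + 2·5 = 10 + 10 = 20.
|u| = √(2² + 2²) = √8, |v| = √(5² + 5²) = √50, so |u||v| = √(8·50) = √400 = 20.
cos θ = (u·v)/(|u||v|) = 20/20 = 1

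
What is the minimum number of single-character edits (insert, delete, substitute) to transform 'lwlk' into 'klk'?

Let D[i][j] be the edit distance between the first i characters of 'lwlk' and the first j characters of 'klk', with D[i][0] = i, D[0][j] = j, and D[i][j] = D[i-1][j-1] if the characters match, else 1 + min(D[i-1][j], D[i][j-1], D[i-1][j-1]). Filling the table (rows: prefixes of 'lwlk', columns: prefixes of 'klk'):
     ε  k  l  k
  ε  0  1  2  3
  l  1  1  1  2
  w  2  2  2  2
  l  3  3  2  3
  k  4  3  3  2
The bottom-right entry gives D[4][3] = 2, so no sequence of fewer than 2 edits works. Backtracking through the table gives one optimal edit sequence (2 edits):
  lwlk → wlk (del l @1)
  wlk → klk (sub w→k @1)
Edit distance = 2.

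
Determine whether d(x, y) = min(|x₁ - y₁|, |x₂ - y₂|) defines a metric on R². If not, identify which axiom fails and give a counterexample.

No. d fails identity of indiscernibles: take x = (2, 0) and y = (2, 5). Then d(x,y) = min(|2 - 2|, |0 - 5|) = min(0, 5) = 0, yet x ≠ y.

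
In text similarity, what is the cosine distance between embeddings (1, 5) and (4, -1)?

With u = (1, 5), v = (4, -1):
u·v = 1·4 + 5·(-1) = 4 + (-5) = -1.
|u| = √(1² + 5²) = √26, |v| = √(4² + (-1)²) = √17, so |u||v| = √(26·17) = √442.
cos θ = (u·v)/(|u||v|) = -1/√442 ≈ -0.0476
Cosine distance = 1 - cos θ ≈ 1 - (-0.0476) = 1.0476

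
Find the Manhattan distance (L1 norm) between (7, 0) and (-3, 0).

Σ|x_i - y_i| = |7 - (-3)| + |0 - 0| = 10 + 0 = 10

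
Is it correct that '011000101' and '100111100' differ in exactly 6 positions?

Differing positions: 1, 2, 3, 4, 5, 6, 9. Hamming distance = 7, so the claim that d_H = 6 is false.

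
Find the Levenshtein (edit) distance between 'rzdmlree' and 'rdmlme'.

Let D[i][j] be the edit distance between the first i characters of 'rzdmlree' and the first j characters of 'rdmlme', with D[i][0] = i, D[0][j] = j, and D[i][j] = D[i-1][j-1] if the characters match, else 1 + min(D[i-1][j], D[i][j-1], D[i-1][j-1]). Filling the table (rows: prefixes of 'rzdmlree', columns: prefixes of 'rdmlme'):
     ε  r  d  m  l  m  e
  ε  0  1  2  3  4  5  6
  r  1  0  1  2  3  4  5
  z  2  1  1  2  3  4  5
  d  3  2  1  2  3  4  5
  m  4  3  2  1  2  3  4
  l  5  4  3  2  1  2  3
  r  6  5  4  3  2  2  3
  e  7  6  5  4  3  3  2
  e  8  7  6  5  4  4  3
The bottom-right entry gives D[8][6] = 3, so no sequence of fewer than 3 edits works. Backtracking through the table gives one optimal edit sequence (3 edits):
  rzdmlree → rdmlree (del z @2)
  rdmlree → rdmlee (del r @5)
  rdmlee → rdmlme (sub e→m @5)
Edit distance = 3.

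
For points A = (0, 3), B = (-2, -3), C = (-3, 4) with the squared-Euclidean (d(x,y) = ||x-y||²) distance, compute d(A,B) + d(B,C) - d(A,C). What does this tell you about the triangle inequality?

d(A,B) = 2² + 6² = 40, d(B,C) = 1² + 7² = 50, d(A,C) = 3² + 1² = 10.
d(A,B) + d(B,C) - d(A,C) = 40 + 50 - 10 = 90 - 10 = 80. This is ≥ 0, so the triangle inequality holds for these points.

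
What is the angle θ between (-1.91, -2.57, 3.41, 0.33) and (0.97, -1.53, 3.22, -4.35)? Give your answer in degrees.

With u = (-1.91, -2.57, 3.41, 0.33), v = (0.97, -1.53, 3.22, -4.35):
u·v = (-1.91)·0.97 + (-2.57)·(-1.53) + 3.41·3.22 + 0.33·(-4.35) = (-1.8527) + 3.9321 + 10.9802 + (-1.4355) = 11.6241.
|u| = √((-1.91)² + (-2.57)² + 3.41² + 0.33²) = √(3.6481 + 6.6049 + 11.6281 + 0.1089) = √21.99, |v| = √(0.97² + (-1.53)² + 3.22² + (-4.35)²) = √(0.9409 + 2.3409 + 10.3684 + 18.9225) = √32.5727.
cos θ = (u·v)/(|u||v|) = 11.6241/(√21.99·√32.5727) ≈ 0.43433
θ = arccos(0.43433) ≈ 64.26°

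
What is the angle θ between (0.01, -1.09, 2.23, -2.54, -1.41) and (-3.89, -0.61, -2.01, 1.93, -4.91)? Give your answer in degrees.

With u = (0.01, -1.09, 2.23, -2.54, -1.41), v = (-3.89, -0.61, -2.01, 1.93, -4.91):
u·v = 0.01·(-3.89) + (-1.09)·(-0.61) + 2.23·(-2.01) + (-2.54)·1.93 + (-1.41)·(-4.91) = (-0.0389) + 0.6649 + (-4.4823) + (-4.9022) + 6.9231 = -1.8354.
|u| = √(0.01² + (-1.09)² + 2.23² + (-2.54)² + (-1.41)²) = √(0.0001 + 1.1881 + 4.9729 + 6.4516 + 1.9881) = √14.6008, |v| = √((-3.89)² + (-0.61)² + (-2.01)² + 1.93² + (-4.91)²) = √(15.1321 + 0.3721 + 4.0401 + 3.7249 + 24.1081) = √47.3773.
cos θ = (u·v)/(|u||v|) = -1.8354/(√14.6008·√47.3773) ≈ -0.069784
θ = arccos(-0.069784) ≈ 94°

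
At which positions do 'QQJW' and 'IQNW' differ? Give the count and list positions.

Differing positions: 1, 3. Hamming distance = 2.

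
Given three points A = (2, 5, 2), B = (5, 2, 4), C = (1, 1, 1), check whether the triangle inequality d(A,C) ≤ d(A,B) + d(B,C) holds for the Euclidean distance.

d(A,B) = √(3² + 3² + 2²) = √22 ≈ 4.6904, d(B,C) = √(4² + 1² + 3²) = √26 ≈ 5.099, d(A,C) = √(1² + 4² + 1²) = √18 ≈ 4.2426.
d(A,C) ≈ 4.2426 ≤ 4.6904 + 5.099 = 9.7894. Triangle inequality is satisfied.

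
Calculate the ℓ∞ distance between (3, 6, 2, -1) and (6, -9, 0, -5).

max(|x_i - y_i|) = max(|3 - 6|, |6 - (-9)|, |2 - 0|, |-1 - (-5)|) = max(3, 15, 2, 4) = 15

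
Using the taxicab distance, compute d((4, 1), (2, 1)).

Σ|x_i - y_i| = |4 - 2| + |1 - 1| = 2 + 0 = 2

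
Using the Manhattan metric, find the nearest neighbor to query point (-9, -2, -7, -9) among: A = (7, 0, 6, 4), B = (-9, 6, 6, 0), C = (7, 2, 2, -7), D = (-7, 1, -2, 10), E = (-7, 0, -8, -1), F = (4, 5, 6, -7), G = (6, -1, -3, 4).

Distances: d(A) = 44, d(B) = 30, d(C) = 31, d(D) = 29, d(E) = 13, d(F) = 35, d(G) = 33. Nearest: E = (-7, 0, -8, -1) with distance 13.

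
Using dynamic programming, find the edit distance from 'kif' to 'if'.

Let D[i][j] be the edit distance between the first i characters of 'kif' and the first j characters of 'if', with D[i][0] = i, D[0][j] = j, and D[i][j] = D[i-1][j-1] if the characters match, else 1 + min(D[i-1][j], D[i][j-1], D[i-1][j-1]). Filling the table (rows: prefixes of 'kif', columns: prefixes of 'if'):
     ε  i  f
  ε  0  1  2
  k  1  1  2
  i  2  1  2
  f  3  2  1
The bottom-right entry gives D[3][2] = 1, so no sequence of fewer than 1 edit works. Backtracking through the table gives one optimal edit sequence (1 edit):
  kif → if (del k @1)
Edit distance = 1.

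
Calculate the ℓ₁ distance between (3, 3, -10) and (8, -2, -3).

Σ|x_i - y_i| = |3 - 8| + |3 - (-2)| + |-10 - (-3)| = 5 + 5 + 7 = 17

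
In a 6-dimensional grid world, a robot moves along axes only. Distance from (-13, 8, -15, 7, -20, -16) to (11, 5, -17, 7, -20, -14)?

Σ|x_i - y_i| = |-13 - 11| + |8 - 5| + |-15 - (-17)| + |7 - 7| + |-20 - (-20)| + |-16 - (-14)| = 24 + 3 + 2 + 0 + 0 + 2 = 31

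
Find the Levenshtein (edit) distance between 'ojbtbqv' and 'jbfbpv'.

Let D[i][j] be the edit distance between the first i characters of 'ojbtbqv' and the first j characters of 'jbfbpv', with D[i][0] = i, D[0][j] = j, and D[i][j] = D[i-1][j-1] if the characters match, else 1 + min(D[i-1][j], D[i][j-1], D[i-1][j-1]). Filling the table (rows: prefixes of 'ojbtbqv', columns: prefixes of 'jbfbpv'):
     ε  j  b  f  b  p  v
  ε  0  1  2  3  4  5  6
  o  1  1  2  3  4  5  6
  j  2  1  2  3  4  5  6
  b  3  2  1  2  3  4  5
  t  4  3  2  2  3  4  5
  b  5  4  3  3  2  3  4
  q  6  5  4  4  3  3  4
  v  7  6  5  5  4  4  3
The bottom-right entry gives D[7][6] = 3, so no sequence of fewer than 3 edits works. Backtracking through the table gives one optimal edit sequence (3 edits):
  ojbtbqv → jbtbqv (del o @1)
  jbtbqv → jbfbqv (sub t→f @3)
  jbfbqv → jbfbpv (sub q→p @5)
Edit distance = 3.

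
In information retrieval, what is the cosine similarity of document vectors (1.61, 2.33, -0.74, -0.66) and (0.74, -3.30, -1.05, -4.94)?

With u = (1.61, 2.33, -0.74, -0.66), v = (0.74, -3.30, -1.05, -4.94):
u·v = 1.61·0.74 + 2.33·(-3.3) + (-0.74)·(-1.05) + (-0.66)·(-4.94) = 1.1914 + (-7.689) + 0.777 + 3.2604 = -2.4602.
|u| = √(1.61² + 2.33² + (-0.74)² + (-0.66)²) = √(2.5921 + 5.4289 + 0.5476 + 0.4356) = √9.0042, |v| = √(0.74² + (-3.3)² + (-1.05)² + (-4.94)²) = √(0.5476 + 10.89 + 1.1025 + 24.4036) = √36.9437.
cos θ = (u·v)/(|u||v|) = -2.4602/(√9.0042·√36.9437) ≈ -0.1349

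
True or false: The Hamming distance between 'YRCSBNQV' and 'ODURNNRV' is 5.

Differing positions: 1, 2, 3, 4, 5, 7. Hamming distance = 6, so the claim that d_H = 5 is false.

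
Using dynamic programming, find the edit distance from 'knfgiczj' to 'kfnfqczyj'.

Let D[i][j] be the edit distance between the first i characters of 'knfgiczj' and the first j characters of 'kfnfqczyj', with D[i][0] = i, D[0][j] = j, and D[i][j] = D[i-1][j-1] if the characters match, else 1 + min(D[i-1][j], D[i][j-1], D[i-1][j-1]). Filling the table (rows: prefixes of 'knfgiczj', columns: prefixes of 'kfnfqczyj'):
     ε  k  f  n  f  q  c  z  y  j
  ε  0  1  2  3  4  5  6  7  8  9
  k  1  0  1  2  3  4  5  6  7  8
  n  2  1  1  1  2  3  4  5  6  7
  f  3  2  1  2  1  2  3  4  5  6
  g  4  3  2  2  2  2  3  4  5  6
  i  5  4  3  3  3  3  3  4  5  6
  c  6  5  4  4  4  4  3  4  5  6
  z  7  6  5  5  5  5  4  3  4  5
  j  8  7  6  6  6  6  5  4  4  4
The bottom-right entry gives D[8][9] = 4, so no sequence of fewer than 4 edits works. Backtracking through the table gives one optimal edit sequence (4 edits):
  knfgiczj → kfnfgiczj (ins f @2)
  kfnfgiczj → kfnficzj (del g @5)
  kfnficzj → kfnfqczj (sub i→q @5)
  kfnfqczj → kfnfqczyj (ins y @8)
Edit distance = 4.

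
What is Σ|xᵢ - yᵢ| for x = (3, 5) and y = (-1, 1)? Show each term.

Σ|x_i - y_i| = |3 - (-1)| + |5 - 1| = 4 + 4 = 8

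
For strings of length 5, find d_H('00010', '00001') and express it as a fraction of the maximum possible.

Differing positions: 4, 5. Hamming distance = 2. The maximum possible Hamming distance for length-5 strings is 5, so d_H/5 = 2/5 = 0.4.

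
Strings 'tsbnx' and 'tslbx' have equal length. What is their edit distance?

Let D[i][j] be the edit distance between the first i characters of 'tsbnx' and the first j characters of 'tslbx', with D[i][0] = i, D[0][j] = j, and D[i][j] = D[i-1][j-1] if the characters match, else 1 + min(D[i-1][j], D[i][j-1], D[i-1][j-1]). Filling the table (rows: prefixes of 'tsbnx', columns: prefixes of 'tslbx'):
     ε  t  s  l  b  x
  ε  0  1  2  3  4  5
  t  1  0  1  2  3  4
  s  2  1  0  1  2  3
  b  3  2  1  1  1  2
  n  4  3  2  2  2  2
  x  5  4  3  3  3  2
The bottom-right entry gives D[5][5] = 2, so no sequence of fewer than 2 edits works. Backtracking through the table gives one optimal edit sequence (2 edits):
  tsbnx → tslnx (sub b→l @3)
  tslnx → tslbx (sub n→b @4)
Edit distance = 2.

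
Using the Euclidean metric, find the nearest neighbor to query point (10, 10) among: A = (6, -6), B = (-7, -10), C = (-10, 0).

Distances: d(A) ≈ 16.4924, d(B) ≈ 26.2488, d(C) ≈ 22.3607. Nearest: A = (6, -6) with distance 16.4924.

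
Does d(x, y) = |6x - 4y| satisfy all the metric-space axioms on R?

No. d fails symmetry: d(4, 6) = |6·4 - 4·6| = |0| = 0, but d(6, 4) = |6·6 - 4·4| = |20| = 20. Since 0 ≠ 20, d(x,y) ≠ d(y,x) in general.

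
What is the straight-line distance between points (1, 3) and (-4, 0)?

√(Σ(x_i - y_i)²) = √((1 - (-4))² + (3 - 0)²)
= √(5² + 3²) = √(25 + 9) = √34 ≈ 5.831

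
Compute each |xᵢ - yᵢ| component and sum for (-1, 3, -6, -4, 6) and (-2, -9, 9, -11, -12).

Σ|x_i - y_i| = |-1 - (-2)| + |3 - (-9)| + |-6 - 9| + |-4 - (-11)| + |6 - (-12)| = 1 + 12 + 15 + 7 + 18 = 53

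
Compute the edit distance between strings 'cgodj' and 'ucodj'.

Let D[i][j] be the edit distance between the first i characters of 'cgodj' and the first j characters of 'ucodj', with D[i][0] = i, D[0][j] = j, and D[i][j] = D[i-1][j-1] if the characters match, else 1 + min(D[i-1][j], D[i][j-1], D[i-1][j-1]). Filling the table (rows: prefixes of 'cgodj', columns: prefixes of 'ucodj'):
     ε  u  c  o  d  j
  ε  0  1  2  3  4  5
  c  1  1  1  2  3  4
  g  2  2  2  2  3  4
  o  3  3  3  2  3  4
  d  4  4  4  3  2  3
  j  5  5  5  4  3  2
The bottom-right entry gives D[5][5] = 2, so no sequence of fewer than 2 edits works. Backtracking through the table gives one optimal edit sequence (2 edits):
  cgodj → ugodj (sub c→u @1)
  ugodj → ucodj (sub g→c @2)
Edit distance = 2.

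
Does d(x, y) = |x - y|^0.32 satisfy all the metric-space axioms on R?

Yes. With 0 < p = 0.32 ≤ 1, d(x,y) = |x-y|^0.32 is a metric on R. Non-negativity and symmetry are immediate; |x-y|^0.32 = 0 ⟺ |x-y| = 0 ⟺ x = y. For the triangle inequality, the function t ↦ t^0.32 is subadditive on [0,∞) when p ≤ 1, so |x-z|^0.32 ≤ (|x-y| + |y-z|)^0.32 ≤ |x-y|^0.32 + |y-z|^0.32.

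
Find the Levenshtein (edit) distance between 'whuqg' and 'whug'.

Let D[i][j] be the edit distance between the first i characters of 'whuqg' and the first j characters of 'whug', with D[i][0] = i, D[0][j] = j, and D[i][j] = D[i-1][j-1] if the characters match, else 1 + min(D[i-1][j], D[i][j-1], D[i-1][j-1]). Filling the table (rows: prefixes of 'whuqg', columns: prefixes of 'whug'):
     ε  w  h  u  g
  ε  0  1  2  3  4
  w  1  0  1  2  3
  h  2  1  0  1  2
  u  3  2  1  0  1
  q  4  3  2  1  1
  g  5  4  3  2  1
The bottom-right entry gives D[5][4] = 1, so no sequence of fewer than 1 edit works. Backtracking through the table gives one optimal edit sequence (1 edit):
  whuqg → whug (del q @4)
Edit distance = 1.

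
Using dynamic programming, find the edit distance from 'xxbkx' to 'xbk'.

Let D[i][j] be the edit distance between the first i characters of 'xxbkx' and the first j characters of 'xbk', with D[i][0] = i, D[0][j] = j, and D[i][j] = D[i-1][j-1] if the characters match, else 1 + min(D[i-1][j], D[i][j-1], D[i-1][j-1]). Filling the table (rows: prefixes of 'xxbkx', columns: prefixes of 'xbk'):
     ε  x  b  k
  ε  0  1  2  3
  x  1  0  1  2
  x  2  1  1  2
  b  3  2  1  2
  k  4  3  2  1
  x  5  4  3  2
The bottom-right entry gives D[5][3] = 2, so no sequence of fewer than 2 edits works. Backtracking through the table gives one optimal edit sequence (2 edits):
  xxbkx → xbkx (del x @1)
  xbkx → xbk (del x @4)
Edit distance = 2.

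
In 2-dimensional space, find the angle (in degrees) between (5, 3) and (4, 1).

With u = (5, 3), v = (4, 1):
u·v = 5·4 + 3·1 = 20 + 3 = 23.
|u| = √(5² + 3²) = √34, |v| = √(4² + 1²) = √17, so |u||v| = √(34·17) = √578.
cos θ = (u·v)/(|u||v|) = 23/√578 ≈ 0.956674
θ = arccos(0.956674) ≈ 16.93°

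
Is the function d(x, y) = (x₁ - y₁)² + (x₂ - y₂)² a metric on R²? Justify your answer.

No. The squared Euclidean distance fails the triangle inequality. Counterexample: x = (0, 0), y = (2, 1), z = (4, 2). d(x,z) = 4² + 2² = 20, but d(x,y) + d(y,z) = (2² + 1²) + (2² + 1²) = 5 + 5 = 10. Since 20 > 10, the triangle inequality is violated. (Note: √d, the ordinary Euclidean distance, IS a metric.)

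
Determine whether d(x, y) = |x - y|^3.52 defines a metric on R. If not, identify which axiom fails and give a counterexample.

No. d(x,y) = |x-y|^3.52 fails the triangle inequality since p = 3.52 > 1. Counterexample: x = 4, y = 16, z = 28. d(x,z) = |4 - 28|^3.52 = 24^3.52 ≈ 72167.8174, but d(x,y) + d(y,z) = 12^3.52 + 12^3.52 ≈ 6290.9754 + 6290.9754 = 12581.9508. Since 72167.8174 > 12581.9508, the triangle inequality is violated.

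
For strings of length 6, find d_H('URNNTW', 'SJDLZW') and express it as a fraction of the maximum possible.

Differing positions: 1, 2, 3, 4, 5. Hamming distance = 5. The maximum possible Hamming distance for length-6 strings is 6, so d_H/6 = 5/6 ≈ 0.8333.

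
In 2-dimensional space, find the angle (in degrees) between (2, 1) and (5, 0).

With u = (2, 1), v = (5, 0):
u·v = 2·5 + 1·0 = 10 + 0 = 10.
|u| = √(2² + 1²) = √5, |v| = √(5² + 0²) = √25, so |u||v| = √(5·25) = √125.
cos θ = (u·v)/(|u||v|) = 10/√125 ≈ 0.894427
θ = arccos(0.894427) ≈ 26.57°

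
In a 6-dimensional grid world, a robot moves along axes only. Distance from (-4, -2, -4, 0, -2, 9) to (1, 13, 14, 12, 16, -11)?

Σ|x_i - y_i| = |-4 - 1| + |-2 - 13| + |-4 - 14| + |0 - 12| + |-2 - 16| + |9 - (-11)| = 5 + 15 + 18 + 12 + 18 + 20 = 88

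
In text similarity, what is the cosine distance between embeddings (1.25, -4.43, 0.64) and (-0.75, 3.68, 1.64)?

With u = (1.25, -4.43, 0.64), v = (-0.75, 3.68, 1.64):
u·v = 1.25·(-0.75) + (-4.43)·3.68 + 0.64·1.64 = (-0.9375) + (-16.3024) + 1.0496 = -16.1903.
|u| = √(1.25² + (-4.43)² + 0.64²) = √(1.5625 + 19.6249 + 0.4096) = √21.597, |v| = √((-0.75)² + 3.68² + 1.64²) = √(0.5625 + 13.5424 + 2.6896) = √16.7945.
cos θ = (u·v)/(|u||v|) = -16.1903/(√21.597·√16.7945) ≈ -0.8501
Cosine distance = 1 - cos θ ≈ 1 - (-0.8501) = 1.8501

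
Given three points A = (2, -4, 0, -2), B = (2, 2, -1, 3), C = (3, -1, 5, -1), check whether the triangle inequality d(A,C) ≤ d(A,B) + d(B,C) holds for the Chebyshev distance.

d(A,B) = max(0, 6, 1, 5) = 6, d(B,C) = max(1, 3, 6, 4) = 6, d(A,C) = max(1, 3, 5, 1) = 5.
d(A,C) = 5 ≤ 6 + 6 = 12. Triangle inequality is satisfied.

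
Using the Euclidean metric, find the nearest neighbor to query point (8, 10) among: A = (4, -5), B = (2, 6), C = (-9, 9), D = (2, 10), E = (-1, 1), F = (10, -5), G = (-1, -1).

Distances: d(A) ≈ 15.5242, d(B) ≈ 7.2111, d(C) ≈ 17.0294, d(D) = 6, d(E) ≈ 12.7279, d(F) ≈ 15.1327, d(G) ≈ 14.2127. Nearest: D = (2, 10) with distance 6.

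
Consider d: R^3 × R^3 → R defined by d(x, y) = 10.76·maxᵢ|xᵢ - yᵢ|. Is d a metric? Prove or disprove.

Yes. The L∞ (Chebyshev) norm induces a metric on R^3, and multiplying a metric by a positive constant 10.76 > 0 preserves all four axioms: non-negativity (10.76·||x-y|| ≥ 0), identity (10.76·||x-y|| = 0 ⟺ ||x-y|| = 0 ⟺ x = y), symmetry (||x-y|| = ||y-x||), and the triangle inequality (10.76·||x-z|| ≤ 10.76·||x-y|| + 10.76·||y-z||). So d is a metric.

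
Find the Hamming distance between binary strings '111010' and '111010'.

Differing positions: none. Hamming distance = 0.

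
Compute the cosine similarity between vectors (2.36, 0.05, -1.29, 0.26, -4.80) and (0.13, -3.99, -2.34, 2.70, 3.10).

With u = (2.36, 0.05, -1.29, 0.26, -4.80), v = (0.13, -3.99, -2.34, 2.70, 3.10):
u·v = 2.36·0.13 + 0.05·(-3.99) + (-1.29)·(-2.34) + 0.26·2.7 + (-4.8)·3.1 = 0.3068 + (-0.1995) + 3.0186 + 0.702 + (-14.88) = -11.0521.
|u| = √(2.36² + 0.05² + (-1.29)² + 0.26² + (-4.8)²) = √(5.5696 + 0.0025 + 1.6641 + 0.0676 + 23.04) = √30.3438, |v| = √(0.13² + (-3.99)² + (-2.34)² + 2.7² + 3.1²) = √(0.0169 + 15.9201 + 5.4756 + 7.29 + 9.61) = √38.3126.
cos θ = (u·v)/(|u||v|) = -11.0521/(√30.3438·√38.3126) ≈ -0.3241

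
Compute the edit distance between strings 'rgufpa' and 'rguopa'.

Let D[i][j] be the edit distance between the first i characters of 'rgufpa' and the first j characters of 'rguopa', with D[i][0] = i, D[0][j] = j, and D[i][j] = D[i-1][j-1] if the characters match, else 1 + min(D[i-1][j], D[i][j-1], D[i-1][j-1]). Filling the table (rows: prefixes of 'rgufpa', columns: prefixes of 'rguopa'):
     ε  r  g  u  o  p  a
  ε  0  1  2  3  4  5  6
  r  1  0  1  2  3  4  5
  g  2  1  0  1  2  3  4
  u  3  2  1  0  1  2  3
  f  4  3  2  1  1  2  3
  p  5  4  3  2  2  1  2
  a  6  5  4  3  3  2  1
The bottom-right entry gives D[6][6] = 1, so no sequence of fewer than 1 edit works. Backtracking through the table gives one optimal edit sequence (1 edit):
  rgufpa → rguopa (sub f→o @4)
Edit distance = 1.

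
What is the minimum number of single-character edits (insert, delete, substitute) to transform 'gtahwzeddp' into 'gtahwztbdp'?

Let D[i][j] be the edit distance between the first i characters of 'gtahwzeddp' and the first j characters of 'gtahwztbdp', with D[i][0] = i, D[0][j] = j, and D[i][j] = D[i-1][j-1] if the characters match, else 1 + min(D[i-1][j], D[i][j-1], D[i-1][j-1]). Filling the table (rows: prefixes of 'gtahwzeddp', columns: prefixes of 'gtahwztbdp'):
     ε  g  t  a  h  w  z  t  b  d  p
  ε  0  1  2  3  4  5  6  7  8  9 10
  g  1  0  1  2  3  4  5  6  7  8  9
  t  2  1  0  1  2  3  4  5  6  7  8
  a  3  2  1  0  1  2  3  4  5  6  7
  h  4  3  2  1  0  1  2  3  4  5  6
  w  5  4  3  2  1  0  1  2  3  4  5
  z  6  5  4  3  2  1  0  1  2  3  4
  e  7  6  5  4  3  2  1  1  2  3  4
  d  8  7  6  5  4  3  2  2  2  2  3
  d  9  8  7  6  5  4  3  3  3  2  3
  p 10  9  8  7  6  5  4  4  4  3  2
The bottom-right entry gives D[10][10] = 2, so no sequence of fewer than 2 edits works. Backtracking through the table gives one optimal edit sequence (2 edits):
  gtahwzeddp → gtahwztddp (sub e→t @7)
  gtahwztddp → gtahwztbdp (sub d→b @8)
Edit distance = 2.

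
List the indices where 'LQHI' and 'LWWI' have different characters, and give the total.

Differing positions: 2, 3. Hamming distance = 2.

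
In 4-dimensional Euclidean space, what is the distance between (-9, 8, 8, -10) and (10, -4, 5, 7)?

√(Σ(x_i - y_i)²) = √((-9 - 10)² + (8 - (-4))² + (8 - 5)² + (-10 - 7)²)
= √((-19)² + 12² + 3² + (-17)²) = √(361 + 144 + 9 + 289) = √803 ≈ 28.3373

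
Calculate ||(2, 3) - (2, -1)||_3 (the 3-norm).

(Σ|x_i - y_i|^3)^(1/3) = (|2 - 2|^3 + |3 - (-1)|^3)^(1/3)
= (0^3 + 4^3)^(1/3) = (0 + 64)^(1/3) = (64)^(1/3) = 4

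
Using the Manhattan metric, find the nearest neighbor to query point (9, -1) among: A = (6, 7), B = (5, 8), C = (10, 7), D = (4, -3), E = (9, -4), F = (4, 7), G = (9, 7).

Distances: d(A) = 11, d(B) = 13, d(C) = 9, d(D) = 7, d(E) = 3, d(F) = 13, d(G) = 8. Nearest: E = (9, -4) with distance 3.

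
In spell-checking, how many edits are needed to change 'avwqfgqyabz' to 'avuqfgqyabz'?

Let D[i][j] be the edit distance between the first i characters of 'avwqfgqyabz' and the first j characters of 'avuqfgqyabz', with D[i][0] = i, D[0][j] = j, and D[i][j] = D[i-1][j-1] if the characters match, else 1 + min(D[i-1][j], D[i][j-1], D[i-1][j-1]). Filling the table (rows: prefixes of 'avwqfgqyabz', columns: prefixes of 'avuqfgqyabz'):
     ε  a  v  u  q  f  g  q  y  a  b  z
  ε  0  1  2  3  4  5  6  7  8  9 10 11
  a  1  0  1  2  3  4  5  6  7  8  9 10
  v  2  1  0  1  2  3  4  5  6  7  8  9
  w  3  2  1  1  2  3  4  5  6  7  8  9
  q  4  3  2  2  1  2  3  4  5  6  7  8
  f  5  4  3  3  2  1  2  3  4  5  6  7
  g  6  5  4  4  3  2  1  2  3  4  5  6
  q  7  6  5  5  4  3  2  1  2  3  4  5
  y  8  7  6  6  5  4  3  2  1  2  3  4
  a  9  8  7  7  6  5  4  3  2  1  2  3
  b 10  9  8  8  7  6  5  4  3  2  1  2
  z 11 10  9  9  8  7  6  5  4  3  2  1
The bottom-right entry gives D[11][11] = 1, so no sequence of fewer than 1 edit works. Backtracking through the table gives one optimal edit sequence (1 edit):
  avwqfgqyabz → avuqfgqyabz (sub w→u @3)
Edit distance = 1.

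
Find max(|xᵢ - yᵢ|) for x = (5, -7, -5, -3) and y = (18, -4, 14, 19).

max(|x_i - y_i|) = max(|5 - 18|, |-7 - (-4)|, |-5 - 14|, |-3 - 19|) = max(13, 3, 19, 22) = 22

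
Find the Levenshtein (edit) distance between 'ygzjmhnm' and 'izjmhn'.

Let D[i][j] be the edit distance between the first i characters of 'ygzjmhnm' and the first j characters of 'izjmhn', with D[i][0] = i, D[0][j] = j, and D[i][j] = D[i-1][j-1] if the characters match, else 1 + min(D[i-1][j], D[i][j-1], D[i-1][j-1]). Filling the table (rows: prefixes of 'ygzjmhnm', columns: prefixes of 'izjmhn'):
     ε  i  z  j  m  h  n
  ε  0  1  2  3  4  5  6
  y  1  1  2  3  4  5  6
  g  2  2  2  3  4  5  6
  z  3  3  2  3  4  5  6
  j  4  4  3  2  3  4  5
  m  5  5  4  3  2  3  4
  h  6  6  5  4  3  2  3
  n  7  7  6  5  4  3  2
  m  8  8  7  6  5  4  3
The bottom-right entry gives D[8][6] = 3, so no sequence of fewer than 3 edits works. Backtracking through the table gives one optimal edit sequence (3 edits):
  ygzjmhnm → gzjmhnm (del y @1)
  gzjmhnm → izjmhnm (sub g→i @1)
  izjmhnm → izjmhn (del m @7)
Edit distance = 3.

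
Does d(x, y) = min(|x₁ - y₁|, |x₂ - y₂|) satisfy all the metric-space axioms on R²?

No. d fails identity of indiscernibles: take x = (4, 0) and y = (4, 7). Then d(x,y) = min(|4 - 4|, |0 - 7|) = min(0, 7) = 0, yet x ≠ y.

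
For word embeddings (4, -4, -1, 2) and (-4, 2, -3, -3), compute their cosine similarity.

With u = (4, -4, -1, 2), v = (-4, 2, -3, -3):
u·v = 4·(-4) + (-4)·2 + (-1)·(-3) + 2·(-3) = (-16) + (-8) + 3 + (-6) = -27.
|u| = √(4² + (-4)² + (-1)² + 2²) = √37, |v| = √((-4)² + 2² + (-3)² + (-3)²) = √38, so |u||v| = √(37·38) = √1406.
cos θ = (u·v)/(|u||v|) = -27/√1406 ≈ -0.7201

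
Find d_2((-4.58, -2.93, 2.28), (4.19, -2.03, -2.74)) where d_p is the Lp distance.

(Σ|x_i - y_i|^2)^(1/2) = (|-4.58 - 4.19|^2 + |-2.93 - (-2.03)|^2 + |2.28 - (-2.74)|^2)^(1/2)
= (8.77^2 + 0.9^2 + 5.02^2)^(1/2) = (76.9129 + 0.81 + 25.2004)^(1/2) = (102.9233)^(1/2) ≈ 10.1451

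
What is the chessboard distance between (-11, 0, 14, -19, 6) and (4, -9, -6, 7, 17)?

max(|x_i - y_i|) = max(|-11 - 4|, |0 - (-9)|, |14 - (-6)|, |-19 - 7|, |6 - 17|) = max(15, 9, 20, 26, 11) = 26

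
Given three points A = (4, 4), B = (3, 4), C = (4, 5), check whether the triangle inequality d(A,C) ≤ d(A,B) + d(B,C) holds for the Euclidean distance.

d(A,B) = √(1² + 0²) = √1 = 1, d(B,C) = √(1² + 1²) = √2 ≈ 1.4142, d(A,C) = √(0² + 1²) = √1 = 1.
d(A,C) = 1 ≤ 1 + 1.4142 = 2.4142. Triangle inequality is satisfied.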